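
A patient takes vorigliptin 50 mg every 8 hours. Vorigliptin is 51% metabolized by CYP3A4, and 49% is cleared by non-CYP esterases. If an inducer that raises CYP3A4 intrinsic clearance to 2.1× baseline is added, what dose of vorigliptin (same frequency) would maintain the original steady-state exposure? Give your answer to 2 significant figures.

CYP3A4: 0.51 × 2.1 = 1.071
Other: 0.49 (unchanged)
Relative clearance = 1.071 + 0.49 = 1.561.
Exposure is unchanged when dose changes in proportion to clearance. New dose = 50 mg × 1.561 = 78 mg.

78 mg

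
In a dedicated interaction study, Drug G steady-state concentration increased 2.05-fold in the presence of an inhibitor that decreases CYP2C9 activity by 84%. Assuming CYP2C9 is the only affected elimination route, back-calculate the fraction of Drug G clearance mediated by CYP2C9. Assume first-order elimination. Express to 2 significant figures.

0.61

Let x = fm,CYP2C9. Because steady-state concentration ∝ 1/CL, relative clearance fell to 1/2.05 = 0.4878.
Setting x·0.16 + (1 − x) = 0.4878 and solving: x = (0.4878 − 1)/(0.16 − 1) = 0.61.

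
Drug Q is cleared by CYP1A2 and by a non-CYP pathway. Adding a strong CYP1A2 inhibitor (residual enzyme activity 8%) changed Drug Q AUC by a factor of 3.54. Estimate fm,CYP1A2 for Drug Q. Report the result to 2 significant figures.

Let x = fm,CYP1A2. Because AUC ∝ 1/CL, relative clearance fell to 1/3.54 = 0.2825.
Only the CYP1A2 route changed, so 0.2825 = x·0.08 + (1 − x), giving x = 0.78.

0.78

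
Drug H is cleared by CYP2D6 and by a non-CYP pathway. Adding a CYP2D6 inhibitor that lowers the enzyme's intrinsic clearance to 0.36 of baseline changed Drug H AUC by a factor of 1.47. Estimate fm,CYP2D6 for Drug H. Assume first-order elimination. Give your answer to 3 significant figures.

Write x for the fraction cleared via CYP2D6. The observed AUC change means clearance fell to 1/1.47 = 0.6803 of baseline.
Setting x·0.36 + (1 − x) = 0.6803 and solving: x = (0.6803 − 1)/(0.36 − 1) = 0.500.

0.500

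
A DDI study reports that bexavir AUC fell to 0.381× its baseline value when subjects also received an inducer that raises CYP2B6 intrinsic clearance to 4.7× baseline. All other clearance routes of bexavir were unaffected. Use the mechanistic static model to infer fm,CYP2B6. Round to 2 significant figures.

CL'/CL = 1 / 0.381 = 2.625
4.7·fm + (1 − fm) = 2.625
fm = (2.625 − 1) / (4.7 − 1) = 0.44

0.44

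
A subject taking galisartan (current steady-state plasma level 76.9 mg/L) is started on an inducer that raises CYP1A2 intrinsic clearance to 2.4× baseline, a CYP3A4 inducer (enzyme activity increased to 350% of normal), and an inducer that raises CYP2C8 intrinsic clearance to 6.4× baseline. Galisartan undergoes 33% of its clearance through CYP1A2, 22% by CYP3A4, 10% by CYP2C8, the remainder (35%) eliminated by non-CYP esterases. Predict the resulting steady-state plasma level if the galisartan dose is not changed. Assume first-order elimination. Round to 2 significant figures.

30 mg/L

The CYP1A2 pathway (33% of clearance) rises to 2.4× activity: 0.33 × 2.4 = 0.792.
The CYP3A4 pathway (22% of clearance) rises to 3.5× activity: 0.22 × 3.5 = 0.77.
The CYP2C8 pathway (10% of clearance) is boosted to 6.4× activity: 0.1 × 6.4 = 0.64.
The remaining 35% of clearance is unaffected.
CL_new/CL_old = 0.792 + 0.77 + 0.64 + 0.35 = 2.552.
New steady-state plasma level = 76.9 / 2.552 = 30 mg/L (concentration scales inversely with clearance).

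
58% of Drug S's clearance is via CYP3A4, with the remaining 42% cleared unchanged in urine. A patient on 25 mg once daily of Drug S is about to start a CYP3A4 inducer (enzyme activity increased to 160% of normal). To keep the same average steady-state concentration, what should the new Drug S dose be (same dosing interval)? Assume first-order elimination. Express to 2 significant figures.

34 mg

The CYP3A4 pathway (58% of clearance) is boosted to 1.6× activity: 0.58 × 1.6 = 0.928.
Non-CYP routes (42%) are unchanged.
Relative clearance = 0.928 + 0.42 = 1.348.
Css,avg = (dose rate)/CL, so holding Css fixed requires dose ∝ CL: 25 × 1.348 = 34 mg.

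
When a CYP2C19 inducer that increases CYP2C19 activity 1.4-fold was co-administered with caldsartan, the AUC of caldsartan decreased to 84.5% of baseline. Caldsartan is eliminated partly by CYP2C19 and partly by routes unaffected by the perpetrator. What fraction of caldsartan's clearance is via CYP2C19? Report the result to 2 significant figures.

CL'/CL = 1 / 0.845 = 1.183
1.4·fm + (1 − fm) = 1.183
fm = (1.183 − 1) / (1.4 − 1) = 0.46

0.46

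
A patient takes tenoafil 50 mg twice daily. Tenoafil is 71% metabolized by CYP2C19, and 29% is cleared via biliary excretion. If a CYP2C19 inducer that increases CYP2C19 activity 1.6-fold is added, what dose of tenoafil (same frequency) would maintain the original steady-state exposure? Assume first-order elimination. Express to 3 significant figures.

71.3 mg

The CYP2C19 pathway (71% of clearance) rises to 1.6× activity: 0.71 × 1.6 = 1.136.
The remaining 29% of clearance is unaffected.
CL_new/CL_old = 1.136 + 0.29 = 1.426.
Exposure is unchanged when dose changes in proportion to clearance. New dose = 50 mg × 1.426 = 71.3 mg.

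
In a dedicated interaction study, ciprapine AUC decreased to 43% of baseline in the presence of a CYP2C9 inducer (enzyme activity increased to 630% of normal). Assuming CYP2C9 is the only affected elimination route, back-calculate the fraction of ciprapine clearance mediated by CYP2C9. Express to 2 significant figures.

Write x for the fraction cleared via CYP2C9. The observed AUC change means clearance rose to 1/0.430 = 2.326 of baseline.
Only the CYP2C9 route changed, so 2.326 = x·6.3 + (1 − x), giving x = 0.25.

0.25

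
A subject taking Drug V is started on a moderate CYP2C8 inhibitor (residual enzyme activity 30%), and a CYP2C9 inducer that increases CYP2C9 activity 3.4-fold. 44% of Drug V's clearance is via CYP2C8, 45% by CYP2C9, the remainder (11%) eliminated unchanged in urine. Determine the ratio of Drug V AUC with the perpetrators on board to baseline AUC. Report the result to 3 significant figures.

CYP2C8: 0.44 × 0.3 = 0.132
CYP2C9: 0.45 × 3.4 = 1.53
Other: 0.11 (unchanged)
CL_new/CL_old = 0.132 + 1.53 + 0.11 = 1.772.
Because AUC varies inversely with clearance, the combined effect is 1 / 1.772 = 0.564.

0.564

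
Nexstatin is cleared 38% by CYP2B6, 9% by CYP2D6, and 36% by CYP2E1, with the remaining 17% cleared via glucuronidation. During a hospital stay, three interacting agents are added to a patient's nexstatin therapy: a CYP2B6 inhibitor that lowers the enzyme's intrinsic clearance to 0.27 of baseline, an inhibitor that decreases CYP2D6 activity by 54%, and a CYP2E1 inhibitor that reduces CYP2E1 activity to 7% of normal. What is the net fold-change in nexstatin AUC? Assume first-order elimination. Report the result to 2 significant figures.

2.9

The CYP2B6 pathway (38% of clearance) drops to 0.27× activity: 0.38 × 0.27 = 0.1026.
The CYP2D6 pathway (9% of clearance) falls to 0.46× activity: 0.09 × 0.46 = 0.0414.
The CYP2E1 pathway (36% of clearance) drops to 0.07× activity: 0.36 × 0.07 = 0.0252.
Non-CYP routes (17%) are unchanged.
New clearance relative to baseline: 0.1026 + 0.0414 + 0.0252 + 0.17 = 0.3392.
Net AUC ratio = 1 / 0.3392 = 2.9.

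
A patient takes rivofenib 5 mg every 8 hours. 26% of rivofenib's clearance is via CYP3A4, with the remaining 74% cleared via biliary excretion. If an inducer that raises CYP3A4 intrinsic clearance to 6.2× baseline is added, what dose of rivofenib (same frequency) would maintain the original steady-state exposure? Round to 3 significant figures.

CYP3A4: 0.26 × 6.2 = 1.612
Other: 0.74 (unchanged)
Relative clearance = 1.612 + 0.74 = 2.352.
Exposure is unchanged when dose changes in proportion to clearance. New dose = 5 mg × 2.352 = 11.8 mg.

11.8 mg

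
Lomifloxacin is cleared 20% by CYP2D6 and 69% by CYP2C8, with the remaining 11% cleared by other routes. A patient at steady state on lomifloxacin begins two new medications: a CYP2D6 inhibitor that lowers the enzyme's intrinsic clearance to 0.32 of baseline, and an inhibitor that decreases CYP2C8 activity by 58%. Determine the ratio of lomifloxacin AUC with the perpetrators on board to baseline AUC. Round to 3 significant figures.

CYP2D6: 0.2 × 0.32 = 0.064
CYP2C8: 0.69 × 0.42 = 0.2898
Other: 0.11 (unchanged)
Relative clearance = 0.064 + 0.2898 + 0.11 = 0.4638.
AUC ∝ 1/CL: fold-change = 1 / 0.4638 = 2.16.

2.16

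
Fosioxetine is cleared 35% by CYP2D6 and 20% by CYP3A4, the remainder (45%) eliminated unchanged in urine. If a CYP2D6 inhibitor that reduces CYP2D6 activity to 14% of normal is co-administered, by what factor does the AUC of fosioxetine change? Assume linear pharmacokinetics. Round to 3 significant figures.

The CYP2D6 pathway (35% of clearance) drops to 0.14× activity: 0.35 × 0.14 = 0.049.
CYP3A4 (20%) and the residual 45% are unaffected.
CL_new/CL_old = 0.049 + 0.2 + 0.45 = 0.699.
AUC is inversely proportional to clearance, so the fold-change is 1 / 0.699 = 1.43.

1.43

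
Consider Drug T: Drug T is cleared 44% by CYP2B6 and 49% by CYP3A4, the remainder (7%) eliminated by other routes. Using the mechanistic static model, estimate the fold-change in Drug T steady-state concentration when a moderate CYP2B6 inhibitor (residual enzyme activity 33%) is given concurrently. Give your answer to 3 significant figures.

1.42

The CYP2B6 pathway (44% of clearance) falls to 0.33× activity: 0.44 × 0.33 = 0.1452.
CYP3A4 (49%) and the residual 7% are unaffected.
New clearance relative to baseline: 0.1452 + 0.49 + 0.07 = 0.7052.
Since steady-state concentration ∝ 1/CL, the ratio is 1 / 0.7052 = 1.42.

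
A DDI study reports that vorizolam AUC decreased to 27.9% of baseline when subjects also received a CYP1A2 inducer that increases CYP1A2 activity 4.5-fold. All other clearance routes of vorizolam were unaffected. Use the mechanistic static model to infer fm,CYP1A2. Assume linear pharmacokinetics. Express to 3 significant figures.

0.738

CL'/CL = 1 / 0.279 = 3.584
4.5·fm + (1 − fm) = 3.584
fm = (3.584 − 1) / (4.5 − 1) = 0.738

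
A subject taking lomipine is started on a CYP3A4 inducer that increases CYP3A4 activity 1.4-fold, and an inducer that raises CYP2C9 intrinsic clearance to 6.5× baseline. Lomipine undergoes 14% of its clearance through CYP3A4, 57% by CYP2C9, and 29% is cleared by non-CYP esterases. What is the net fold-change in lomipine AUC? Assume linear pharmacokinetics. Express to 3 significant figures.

0.239

The CYP3A4 pathway (14% of clearance) increases to 1.4× activity: 0.14 × 1.4 = 0.196.
The CYP2C9 pathway (57% of clearance) is boosted to 6.5× activity: 0.57 × 6.5 = 3.705.
The remaining 29% of clearance is unaffected.
Relative clearance = 0.196 + 3.705 + 0.29 = 4.191.
Because AUC varies inversely with clearance, the combined effect is 1 / 4.191 = 0.239.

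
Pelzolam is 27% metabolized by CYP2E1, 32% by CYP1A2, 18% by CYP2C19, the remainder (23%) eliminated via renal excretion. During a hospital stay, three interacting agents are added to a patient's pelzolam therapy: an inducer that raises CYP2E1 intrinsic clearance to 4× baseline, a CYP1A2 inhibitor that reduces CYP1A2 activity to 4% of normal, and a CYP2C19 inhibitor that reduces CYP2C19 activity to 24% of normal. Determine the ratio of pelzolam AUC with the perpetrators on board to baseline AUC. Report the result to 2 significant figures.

0.73

The CYP2E1 pathway (27% of clearance) rises to 4× activity: 0.27 × 4 = 1.08.
The CYP1A2 pathway (32% of clearance) falls to 0.04× activity: 0.32 × 0.04 = 0.0128.
The CYP2C19 pathway (18% of clearance) falls to 0.24× activity: 0.18 × 0.24 = 0.0432.
Non-CYP routes (23%) are unchanged.
Relative clearance = 1.08 + 0.0128 + 0.0432 + 0.23 = 1.366.
Because AUC varies inversely with clearance, the combined effect is 1 / 1.366 = 0.73.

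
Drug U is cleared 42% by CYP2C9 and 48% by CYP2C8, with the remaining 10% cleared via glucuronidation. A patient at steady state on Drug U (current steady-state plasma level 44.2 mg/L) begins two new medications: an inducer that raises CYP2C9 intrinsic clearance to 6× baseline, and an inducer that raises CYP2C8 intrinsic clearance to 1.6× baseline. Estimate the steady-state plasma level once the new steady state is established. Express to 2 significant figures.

13 mg/L

CYP2C9: 0.42 × 6 = 2.52
CYP2C8: 0.48 × 1.6 = 0.768
Other: 0.1 (unchanged)
New clearance relative to baseline: 2.52 + 0.768 + 0.1 = 3.388.
Dividing the baseline by the relative clearance: 44.2 / 3.388 = 13 mg/L.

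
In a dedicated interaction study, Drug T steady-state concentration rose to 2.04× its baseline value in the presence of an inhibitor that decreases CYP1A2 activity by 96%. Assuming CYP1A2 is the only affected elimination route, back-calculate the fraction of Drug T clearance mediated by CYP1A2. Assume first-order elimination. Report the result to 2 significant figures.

CL'/CL = 1 / 2.04 = 0.4902
0.04·fm + (1 − fm) = 0.4902
fm = (0.4902 − 1) / (0.04 − 1) = 0.53

0.53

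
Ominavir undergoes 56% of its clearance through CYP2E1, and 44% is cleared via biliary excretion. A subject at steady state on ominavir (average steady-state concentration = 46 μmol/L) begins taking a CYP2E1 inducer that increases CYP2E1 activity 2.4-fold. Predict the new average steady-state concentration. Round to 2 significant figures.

26 μmol/L

The CYP2E1 pathway (56% of clearance) increases to 2.4× activity: 0.56 × 2.4 = 1.344.
Non-CYP routes (44%) are unchanged.
New clearance relative to baseline: 1.344 + 0.44 = 1.784.
With dosing unchanged, average steady-state concentration scales as 1/CL: 46 / 1.784 = 26 μmol/L.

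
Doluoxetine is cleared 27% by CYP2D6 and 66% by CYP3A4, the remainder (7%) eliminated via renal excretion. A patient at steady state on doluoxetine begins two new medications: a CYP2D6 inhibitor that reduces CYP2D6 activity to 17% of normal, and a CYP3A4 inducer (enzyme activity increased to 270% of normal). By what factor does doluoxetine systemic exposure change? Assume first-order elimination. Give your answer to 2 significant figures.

0.53

The CYP2D6 pathway (27% of clearance) drops to 0.17× activity: 0.27 × 0.17 = 0.0459.
The CYP3A4 pathway (66% of clearance) rises to 2.7× activity: 0.66 × 2.7 = 1.782.
Non-CYP routes (7%) are unchanged.
CL_new/CL_old = 0.0459 + 1.782 + 0.07 = 1.8979.
Net systemic exposure ratio = 1 / 1.8979 = 0.53.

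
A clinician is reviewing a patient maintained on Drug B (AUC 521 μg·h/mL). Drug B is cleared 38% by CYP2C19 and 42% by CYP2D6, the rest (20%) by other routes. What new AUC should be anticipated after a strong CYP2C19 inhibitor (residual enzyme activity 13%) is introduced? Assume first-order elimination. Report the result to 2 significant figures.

7.8 × 10² μg·h/mL

The CYP2C19 pathway (38% of clearance) falls to 0.13× activity: 0.38 × 0.13 = 0.0494.
CYP2D6 (42%) and the residual 20% are unaffected.
CL_new/CL_old = 0.0494 + 0.42 + 0.2 = 0.6694.
With dosing unchanged, AUC scales as 1/CL: 521 / 0.6694 = 7.8 × 10² μg·h/mL.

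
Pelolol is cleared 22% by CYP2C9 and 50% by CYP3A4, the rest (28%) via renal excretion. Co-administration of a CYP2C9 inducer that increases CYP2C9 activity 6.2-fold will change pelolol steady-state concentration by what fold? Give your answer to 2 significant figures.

The CYP2C9 pathway (22% of clearance) rises to 6.2× activity: 0.22 × 6.2 = 1.364.
CYP3A4 (50%) and the residual 28% are unaffected.
New clearance relative to baseline: 1.364 + 0.5 + 0.28 = 2.144.
Since steady-state concentration ∝ 1/CL, the ratio is 1 / 2.144 = 0.47.

0.47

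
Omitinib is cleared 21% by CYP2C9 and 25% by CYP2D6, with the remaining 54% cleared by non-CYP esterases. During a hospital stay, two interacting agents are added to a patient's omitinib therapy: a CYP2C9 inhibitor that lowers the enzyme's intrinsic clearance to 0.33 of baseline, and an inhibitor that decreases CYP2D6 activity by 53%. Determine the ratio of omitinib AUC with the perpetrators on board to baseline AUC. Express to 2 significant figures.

1.4

CYP2C9: 0.21 × 0.33 = 0.0693
CYP2D6: 0.25 × 0.47 = 0.1175
Other: 0.54 (unchanged)
CL_new/CL_old = 0.0693 + 0.1175 + 0.54 = 0.7268.
Net AUC ratio = 1 / 0.7268 = 1.4.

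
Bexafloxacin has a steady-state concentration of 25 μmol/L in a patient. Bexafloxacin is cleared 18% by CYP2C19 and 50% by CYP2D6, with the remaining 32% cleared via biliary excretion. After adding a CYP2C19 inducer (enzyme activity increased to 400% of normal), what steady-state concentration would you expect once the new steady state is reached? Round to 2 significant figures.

16 μmol/L

The CYP2C19 pathway (18% of clearance) rises to 4× activity: 0.18 × 4 = 0.72.
CYP2D6 (50%) and the residual 32% are unaffected.
New clearance relative to baseline: 0.72 + 0.5 + 0.32 = 1.54.
With dosing unchanged, steady-state concentration scales as 1/CL: 25 / 1.54 = 16 μmol/L.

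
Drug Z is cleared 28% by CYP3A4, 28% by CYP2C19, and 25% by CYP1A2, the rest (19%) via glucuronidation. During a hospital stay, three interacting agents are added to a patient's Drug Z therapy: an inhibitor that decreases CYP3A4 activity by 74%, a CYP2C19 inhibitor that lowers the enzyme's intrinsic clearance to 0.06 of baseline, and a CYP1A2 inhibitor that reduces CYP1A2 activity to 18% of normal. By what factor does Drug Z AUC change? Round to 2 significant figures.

3.1

The CYP3A4 pathway (28% of clearance) falls to 0.26× activity: 0.28 × 0.26 = 0.0728.
The CYP2C19 pathway (28% of clearance) drops to 0.06× activity: 0.28 × 0.06 = 0.0168.
The CYP1A2 pathway (25% of clearance) falls to 0.18× activity: 0.25 × 0.18 = 0.045.
Non-CYP routes (19%) are unchanged.
Relative clearance = 0.0728 + 0.0168 + 0.045 + 0.19 = 0.3246.
Net AUC ratio = 1 / 0.3246 = 3.1.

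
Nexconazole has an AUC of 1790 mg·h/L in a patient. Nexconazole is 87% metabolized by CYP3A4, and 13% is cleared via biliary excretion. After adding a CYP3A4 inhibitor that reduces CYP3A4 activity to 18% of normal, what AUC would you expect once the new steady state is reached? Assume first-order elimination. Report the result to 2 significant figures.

CYP3A4: 0.87 × 0.18 = 0.1566
Other: 0.13 (unchanged)
CL_new/CL_old = 0.1566 + 0.13 = 0.2866.
AUC ∝ 1/CL, so new value = 1790 / 0.2866 = 6.2 × 10³ mg·h/L.

6.2 × 10³ mg·h/L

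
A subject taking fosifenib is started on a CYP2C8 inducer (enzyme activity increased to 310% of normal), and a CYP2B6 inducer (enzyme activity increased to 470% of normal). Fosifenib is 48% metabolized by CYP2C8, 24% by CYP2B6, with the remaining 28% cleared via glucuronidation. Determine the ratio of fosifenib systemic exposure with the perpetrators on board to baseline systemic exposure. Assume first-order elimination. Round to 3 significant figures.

0.345

The CYP2C8 pathway (48% of clearance) is boosted to 3.1× activity: 0.48 × 3.1 = 1.488.
The CYP2B6 pathway (24% of clearance) is boosted to 4.7× activity: 0.24 × 4.7 = 1.128.
Non-CYP routes (28%) are unchanged.
New clearance relative to baseline: 1.488 + 1.128 + 0.28 = 2.896.
Systemic exposure ∝ 1/CL: fold-change = 1 / 2.896 = 0.345.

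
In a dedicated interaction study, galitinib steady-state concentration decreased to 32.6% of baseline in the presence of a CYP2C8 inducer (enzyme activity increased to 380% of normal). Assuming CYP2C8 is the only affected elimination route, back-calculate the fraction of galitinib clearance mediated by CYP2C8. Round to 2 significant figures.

0.74

Let x = fm,CYP2C8. Because steady-state concentration ∝ 1/CL, relative clearance rose to 1/0.326 = 3.067.
Only the CYP2C8 route changed, so 3.067 = x·3.8 + (1 − x), giving x = 0.74.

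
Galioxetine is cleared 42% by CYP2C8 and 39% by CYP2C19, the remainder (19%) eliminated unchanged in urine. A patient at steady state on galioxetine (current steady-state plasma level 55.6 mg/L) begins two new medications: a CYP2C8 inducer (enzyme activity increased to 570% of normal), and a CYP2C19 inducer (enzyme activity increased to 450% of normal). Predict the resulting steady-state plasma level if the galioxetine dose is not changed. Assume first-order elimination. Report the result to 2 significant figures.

13 mg/L

CYP2C8: 0.42 × 5.7 = 2.394
CYP2C19: 0.39 × 4.5 = 1.755
Other: 0.19 (unchanged)
Relative clearance = 2.394 + 1.755 + 0.19 = 4.339.
Dividing the baseline by the relative clearance: 55.6 / 4.339 = 13 mg/L.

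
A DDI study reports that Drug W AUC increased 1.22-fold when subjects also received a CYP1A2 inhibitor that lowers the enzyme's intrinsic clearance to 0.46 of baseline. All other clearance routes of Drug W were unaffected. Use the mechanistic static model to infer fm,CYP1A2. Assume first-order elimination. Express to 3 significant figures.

CL'/CL = 1 / 1.22 = 0.8197
0.46·fm + (1 − fm) = 0.8197
fm = (0.8197 − 1) / (0.46 − 1) = 0.334

0.334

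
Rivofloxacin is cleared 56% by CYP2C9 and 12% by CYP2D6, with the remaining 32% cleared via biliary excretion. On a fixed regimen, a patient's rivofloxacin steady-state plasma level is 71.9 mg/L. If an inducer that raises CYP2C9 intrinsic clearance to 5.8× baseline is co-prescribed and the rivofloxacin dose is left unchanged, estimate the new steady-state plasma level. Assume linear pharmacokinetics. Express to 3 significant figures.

CYP2C9: 0.56 × 5.8 = 3.248
CYP2D6: 0.12 (unchanged)
Other: 0.32 (unchanged)
CL_new/CL_old = 3.248 + 0.12 + 0.32 = 3.688.
With dosing unchanged, steady-state plasma level scales as 1/CL: 71.9 / 3.688 = 19.5 mg/L.

19.5 mg/L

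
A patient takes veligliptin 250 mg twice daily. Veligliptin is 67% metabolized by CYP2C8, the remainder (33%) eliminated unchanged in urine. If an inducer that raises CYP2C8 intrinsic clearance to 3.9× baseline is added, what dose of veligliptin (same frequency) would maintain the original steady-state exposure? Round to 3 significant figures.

736 mg

The CYP2C8 pathway (67% of clearance) rises to 3.9× activity: 0.67 × 3.9 = 2.613.
Non-CYP routes (33%) are unchanged.
Relative clearance = 2.613 + 0.33 = 2.943.
Css,avg = (dose rate)/CL, so holding Css fixed requires dose ∝ CL: 250 × 2.943 = 736 mg.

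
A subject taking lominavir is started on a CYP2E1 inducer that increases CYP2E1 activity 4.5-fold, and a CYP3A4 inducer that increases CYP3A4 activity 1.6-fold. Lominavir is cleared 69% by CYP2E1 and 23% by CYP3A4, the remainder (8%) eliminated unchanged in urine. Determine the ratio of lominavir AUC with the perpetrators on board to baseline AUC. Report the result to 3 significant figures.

The CYP2E1 pathway (69% of clearance) increases to 4.5× activity: 0.69 × 4.5 = 3.105.
The CYP3A4 pathway (23% of clearance) is boosted to 1.6× activity: 0.23 × 1.6 = 0.368.
The remaining 8% of clearance is unaffected.
CL_new/CL_old = 3.105 + 0.368 + 0.08 = 3.553.
Net AUC ratio = 1 / 3.553 = 0.281.

0.281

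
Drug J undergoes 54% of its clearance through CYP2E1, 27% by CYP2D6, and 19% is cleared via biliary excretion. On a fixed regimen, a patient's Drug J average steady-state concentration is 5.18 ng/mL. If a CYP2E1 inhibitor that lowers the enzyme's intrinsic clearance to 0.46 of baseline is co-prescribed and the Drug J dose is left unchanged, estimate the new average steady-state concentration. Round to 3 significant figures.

The CYP2E1 pathway (54% of clearance) falls to 0.46× activity: 0.54 × 0.46 = 0.2484.
CYP2D6 (27%) and the residual 19% are unaffected.
New clearance relative to baseline: 0.2484 + 0.27 + 0.19 = 0.7084.
New average steady-state concentration = baseline ÷ relative clearance = 5.18 / 0.7084 = 7.31 ng/mL.

7.31 ng/mL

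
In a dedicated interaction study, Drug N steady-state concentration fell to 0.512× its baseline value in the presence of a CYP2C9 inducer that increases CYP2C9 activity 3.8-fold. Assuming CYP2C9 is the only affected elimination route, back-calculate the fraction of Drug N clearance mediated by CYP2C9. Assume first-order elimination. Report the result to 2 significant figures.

Let fm be the CYP2C9 fraction. New clearance relative to baseline = fm × 3.8 + (1 − fm).
Steady-state concentration ratio = 1 / (new CL fraction), so new CL fraction = 1 / 0.512 = 1.953.
fm × 3.8 + 1 − fm = 1.953  ⇒  fm × (3.8 − 1) = 0.9531  ⇒  fm = 0.34.

0.34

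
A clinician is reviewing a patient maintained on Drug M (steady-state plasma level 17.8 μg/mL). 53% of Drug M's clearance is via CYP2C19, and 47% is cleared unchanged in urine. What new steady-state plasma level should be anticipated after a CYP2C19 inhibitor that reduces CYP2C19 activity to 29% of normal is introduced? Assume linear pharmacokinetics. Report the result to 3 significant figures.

The CYP2C19 pathway (53% of clearance) drops to 0.29× activity: 0.53 × 0.29 = 0.1537.
Non-CYP routes (47%) are unchanged.
CL_new/CL_old = 0.1537 + 0.47 = 0.6237.
Steady-state plasma level ∝ 1/CL, so new value = 17.8 / 0.6237 = 28.5 μg/mL.

28.5 μg/mL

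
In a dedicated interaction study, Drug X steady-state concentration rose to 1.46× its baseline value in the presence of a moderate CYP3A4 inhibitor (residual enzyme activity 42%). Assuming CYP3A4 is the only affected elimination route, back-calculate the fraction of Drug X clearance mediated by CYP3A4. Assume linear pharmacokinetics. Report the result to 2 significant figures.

CL'/CL = 1 / 1.46 = 0.6849
0.42·fm + (1 − fm) = 0.6849
fm = (0.6849 − 1) / (0.42 − 1) = 0.54

0.54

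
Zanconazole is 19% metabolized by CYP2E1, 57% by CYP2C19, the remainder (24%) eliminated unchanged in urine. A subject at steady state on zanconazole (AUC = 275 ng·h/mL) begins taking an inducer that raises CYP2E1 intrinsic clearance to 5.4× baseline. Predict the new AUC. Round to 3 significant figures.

CYP2E1: 0.19 × 5.4 = 1.026
CYP2C19: 0.57 (unchanged)
Other: 0.24 (unchanged)
New clearance relative to baseline: 1.026 + 0.57 + 0.24 = 1.836.
New AUC = baseline ÷ relative clearance = 275 / 1.836 = 150 ng·h/mL.

150 ng·h/mL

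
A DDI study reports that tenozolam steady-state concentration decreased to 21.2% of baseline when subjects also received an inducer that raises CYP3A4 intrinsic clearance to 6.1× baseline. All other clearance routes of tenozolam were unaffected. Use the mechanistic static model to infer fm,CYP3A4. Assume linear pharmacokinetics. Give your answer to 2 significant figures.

0.73

Call the CYP3A4 fraction fm. After the interaction, CL_new/CL_old = fm × 6.1 + (1 − fm).
Steady-state concentration ratio = 1 / (new CL fraction), so new CL fraction = 1 / 0.212 = 4.717.
fm × 6.1 + 1 − fm = 4.717  ⇒  fm × (6.1 − 1) = 3.717  ⇒  fm = 0.73.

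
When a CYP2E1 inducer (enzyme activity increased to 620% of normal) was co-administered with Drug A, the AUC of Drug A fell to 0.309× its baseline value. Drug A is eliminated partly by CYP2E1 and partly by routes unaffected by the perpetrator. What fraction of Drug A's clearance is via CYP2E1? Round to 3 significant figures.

0.430

CL'/CL = 1 / 0.309 = 3.236
6.2·fm + (1 − fm) = 3.236
fm = (3.236 − 1) / (6.2 − 1) = 0.430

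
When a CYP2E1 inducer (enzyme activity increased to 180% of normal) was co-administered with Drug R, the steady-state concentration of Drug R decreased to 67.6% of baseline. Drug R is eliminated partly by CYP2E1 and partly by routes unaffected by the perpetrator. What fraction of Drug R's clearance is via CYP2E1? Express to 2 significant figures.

CL'/CL = 1 / 0.676 = 1.479
1.8·fm + (1 − fm) = 1.479
fm = (1.479 − 1) / (1.8 − 1) = 0.60

0.60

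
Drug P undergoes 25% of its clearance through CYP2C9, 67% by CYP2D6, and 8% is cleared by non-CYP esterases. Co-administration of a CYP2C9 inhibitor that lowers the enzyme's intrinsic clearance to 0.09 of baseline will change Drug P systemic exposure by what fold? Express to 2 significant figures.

1.3

The CYP2C9 pathway (25% of clearance) drops to 0.09× activity: 0.25 × 0.09 = 0.0225.
CYP2D6 (67%) and the residual 8% are unaffected.
Relative clearance = 0.0225 + 0.67 + 0.08 = 0.7725.
Systemic exposure is inversely proportional to clearance, so the fold-change is 1 / 0.7725 = 1.3.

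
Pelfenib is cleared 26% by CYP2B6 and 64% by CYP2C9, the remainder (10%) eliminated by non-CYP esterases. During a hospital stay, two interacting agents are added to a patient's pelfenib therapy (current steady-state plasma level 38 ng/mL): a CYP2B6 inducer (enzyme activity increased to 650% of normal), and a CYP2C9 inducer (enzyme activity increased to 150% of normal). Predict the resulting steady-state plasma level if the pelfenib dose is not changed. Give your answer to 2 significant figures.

The CYP2B6 pathway (26% of clearance) increases to 6.5× activity: 0.26 × 6.5 = 1.69.
The CYP2C9 pathway (64% of clearance) increases to 1.5× activity: 0.64 × 1.5 = 0.96.
Non-CYP routes (10%) are unchanged.
CL_new/CL_old = 1.69 + 0.96 + 0.1 = 2.75.
New steady-state plasma level = 38 / 2.75 = 14 ng/mL (concentration scales inversely with clearance).

14 ng/mL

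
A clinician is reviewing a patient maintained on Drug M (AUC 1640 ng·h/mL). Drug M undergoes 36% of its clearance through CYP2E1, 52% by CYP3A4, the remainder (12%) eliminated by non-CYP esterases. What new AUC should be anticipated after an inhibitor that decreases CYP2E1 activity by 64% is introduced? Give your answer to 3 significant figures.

2.13 × 10³ ng·h/mL

The CYP2E1 pathway (36% of clearance) drops to 0.36× activity: 0.36 × 0.36 = 0.1296.
CYP3A4 (52%) and the residual 12% are unaffected.
CL_new/CL_old = 0.1296 + 0.52 + 0.12 = 0.7696.
AUC ∝ 1/CL, so new value = 1640 / 0.7696 = 2.13 × 10³ ng·h/mL.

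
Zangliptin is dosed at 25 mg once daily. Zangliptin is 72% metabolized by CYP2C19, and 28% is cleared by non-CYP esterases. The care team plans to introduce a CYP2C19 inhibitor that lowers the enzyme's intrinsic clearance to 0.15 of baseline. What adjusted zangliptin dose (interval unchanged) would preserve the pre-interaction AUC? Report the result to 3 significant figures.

9.70 mg

The CYP2C19 pathway (72% of clearance) falls to 0.15× activity: 0.72 × 0.15 = 0.108.
Non-CYP routes (28%) are unchanged.
Relative clearance = 0.108 + 0.28 = 0.388.
To maintain the same steady-state level, dose must scale with clearance: new dose = 25 × 0.388 = 9.70 mg.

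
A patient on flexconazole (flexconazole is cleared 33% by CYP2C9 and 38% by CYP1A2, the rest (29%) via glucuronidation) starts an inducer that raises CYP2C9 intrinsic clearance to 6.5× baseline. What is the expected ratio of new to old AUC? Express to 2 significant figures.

0.36

The CYP2C9 pathway (33% of clearance) rises to 6.5× activity: 0.33 × 6.5 = 2.145.
CYP1A2 (38%) and the residual 29% are unaffected.
Relative clearance = 2.145 + 0.38 + 0.29 = 2.815.
AUC is inversely proportional to clearance, so the fold-change is 1 / 2.815 = 0.36.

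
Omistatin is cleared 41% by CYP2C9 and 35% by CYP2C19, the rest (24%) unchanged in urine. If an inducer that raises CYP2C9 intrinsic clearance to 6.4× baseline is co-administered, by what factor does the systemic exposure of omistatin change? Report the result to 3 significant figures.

The CYP2C9 pathway (41% of clearance) increases to 6.4× activity: 0.41 × 6.4 = 2.624.
CYP2C19 (35%) and the residual 24% are unaffected.
CL_new/CL_old = 2.624 + 0.35 + 0.24 = 3.214.
Since systemic exposure ∝ 1/CL, the ratio is 1 / 3.214 = 0.311.

0.311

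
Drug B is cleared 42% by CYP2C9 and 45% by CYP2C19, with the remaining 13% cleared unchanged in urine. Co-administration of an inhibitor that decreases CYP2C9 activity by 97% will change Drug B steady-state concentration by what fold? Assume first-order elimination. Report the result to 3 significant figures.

The CYP2C9 pathway (42% of clearance) falls to 0.03× activity: 0.42 × 0.03 = 0.0126.
CYP2C19 (45%) and the residual 13% are unaffected.
New clearance relative to baseline: 0.0126 + 0.45 + 0.13 = 0.5926.
Since steady-state concentration ∝ 1/CL, the ratio is 1 / 0.5926 = 1.69.

1.69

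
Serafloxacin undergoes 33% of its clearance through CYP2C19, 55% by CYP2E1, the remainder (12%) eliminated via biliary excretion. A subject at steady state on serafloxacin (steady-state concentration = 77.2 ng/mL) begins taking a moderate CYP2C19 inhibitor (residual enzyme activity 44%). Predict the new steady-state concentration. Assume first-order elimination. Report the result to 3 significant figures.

The CYP2C19 pathway (33% of clearance) drops to 0.44× activity: 0.33 × 0.44 = 0.1452.
CYP2E1 (55%) and the residual 12% are unaffected.
Relative clearance = 0.1452 + 0.55 + 0.12 = 0.8152.
Steady-state concentration ∝ 1/CL, so new value = 77.2 / 0.8152 = 94.7 ng/mL.

94.7 ng/mL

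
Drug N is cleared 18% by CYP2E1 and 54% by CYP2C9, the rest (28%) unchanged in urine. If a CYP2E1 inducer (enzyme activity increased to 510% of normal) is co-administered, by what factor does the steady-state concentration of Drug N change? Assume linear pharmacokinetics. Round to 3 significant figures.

The CYP2E1 pathway (18% of clearance) rises to 5.1× activity: 0.18 × 5.1 = 0.918.
CYP2C9 (54%) and the residual 28% are unaffected.
Relative clearance = 0.918 + 0.54 + 0.28 = 1.738.
Since steady-state concentration ∝ 1/CL, the ratio is 1 / 1.738 = 0.575.

0.575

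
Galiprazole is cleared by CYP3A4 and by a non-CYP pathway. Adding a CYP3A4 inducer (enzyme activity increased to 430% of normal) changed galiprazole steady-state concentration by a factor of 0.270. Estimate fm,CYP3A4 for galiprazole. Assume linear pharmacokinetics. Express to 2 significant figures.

Let fm be the CYP3A4 fraction. New clearance relative to baseline = fm × 4.3 + (1 − fm).
Steady-state concentration ratio = 1 / (new CL fraction), so new CL fraction = 1 / 0.270 = 3.704.
fm × 4.3 + 1 − fm = 3.704  ⇒  fm × (4.3 − 1) = 2.704  ⇒  fm = 0.82.

0.82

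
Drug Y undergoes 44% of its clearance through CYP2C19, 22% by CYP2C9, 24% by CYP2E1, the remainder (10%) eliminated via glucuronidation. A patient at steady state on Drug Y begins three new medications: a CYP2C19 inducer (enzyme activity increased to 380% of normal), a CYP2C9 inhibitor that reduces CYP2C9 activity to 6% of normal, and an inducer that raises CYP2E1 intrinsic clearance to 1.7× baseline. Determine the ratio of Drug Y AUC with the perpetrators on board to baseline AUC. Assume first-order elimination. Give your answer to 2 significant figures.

0.46

The CYP2C19 pathway (44% of clearance) rises to 3.8× activity: 0.44 × 3.8 = 1.672.
The CYP2C9 pathway (22% of clearance) drops to 0.06× activity: 0.22 × 0.06 = 0.0132.
The CYP2E1 pathway (24% of clearance) rises to 1.7× activity: 0.24 × 1.7 = 0.408.
Non-CYP routes (10%) are unchanged.
New clearance relative to baseline: 1.672 + 0.0132 + 0.408 + 0.1 = 2.1932.
Because AUC varies inversely with clearance, the combined effect is 1 / 2.1932 = 0.46.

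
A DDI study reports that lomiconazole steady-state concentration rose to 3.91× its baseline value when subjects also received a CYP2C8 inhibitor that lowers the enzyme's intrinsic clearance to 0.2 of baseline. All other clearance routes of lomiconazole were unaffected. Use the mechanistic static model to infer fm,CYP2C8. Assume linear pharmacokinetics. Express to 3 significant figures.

Write x for the fraction cleared via CYP2C8. The observed steady-state concentration change means clearance fell to 1/3.91 = 0.2558 of baseline.
Setting x·0.2 + (1 − x) = 0.2558 and solving: x = (0.2558 − 1)/(0.2 − 1) = 0.930.

0.930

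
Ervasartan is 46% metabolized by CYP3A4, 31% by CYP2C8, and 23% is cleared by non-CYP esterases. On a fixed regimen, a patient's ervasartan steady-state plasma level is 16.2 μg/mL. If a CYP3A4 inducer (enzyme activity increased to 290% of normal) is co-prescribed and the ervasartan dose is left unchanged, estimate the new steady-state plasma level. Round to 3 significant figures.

The CYP3A4 pathway (46% of clearance) increases to 2.9× activity: 0.46 × 2.9 = 1.334.
CYP2C8 (31%) and the residual 23% are unaffected.
CL_new/CL_old = 1.334 + 0.31 + 0.23 = 1.874.
Steady-state plasma level ∝ 1/CL, so new value = 16.2 / 1.874 = 8.64 μg/mL.

8.64 μg/mL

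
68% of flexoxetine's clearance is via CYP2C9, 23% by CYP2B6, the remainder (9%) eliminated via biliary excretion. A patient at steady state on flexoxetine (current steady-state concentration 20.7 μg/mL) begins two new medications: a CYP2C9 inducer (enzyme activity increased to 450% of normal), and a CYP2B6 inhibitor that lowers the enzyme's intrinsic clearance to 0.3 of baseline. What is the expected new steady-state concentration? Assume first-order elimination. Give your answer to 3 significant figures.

CYP2C9: 0.68 × 4.5 = 3.06
CYP2B6: 0.23 × 0.3 = 0.069
Other: 0.09 (unchanged)
New clearance relative to baseline: 3.06 + 0.069 + 0.09 = 3.219.
New steady-state concentration = 20.7 / 3.219 = 6.43 μg/mL (concentration scales inversely with clearance).

6.43 μg/mL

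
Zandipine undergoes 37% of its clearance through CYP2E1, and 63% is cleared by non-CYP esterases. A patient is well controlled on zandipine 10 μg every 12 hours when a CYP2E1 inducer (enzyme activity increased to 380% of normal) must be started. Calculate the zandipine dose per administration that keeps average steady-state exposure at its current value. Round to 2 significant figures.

The CYP2E1 pathway (37% of clearance) increases to 3.8× activity: 0.37 × 3.8 = 1.406.
Non-CYP routes (63%) are unchanged.
New clearance relative to baseline: 1.406 + 0.63 = 2.036.
Css,avg = (dose rate)/CL, so holding Css fixed requires dose ∝ CL: 10 × 2.036 = 20 μg.

20 μg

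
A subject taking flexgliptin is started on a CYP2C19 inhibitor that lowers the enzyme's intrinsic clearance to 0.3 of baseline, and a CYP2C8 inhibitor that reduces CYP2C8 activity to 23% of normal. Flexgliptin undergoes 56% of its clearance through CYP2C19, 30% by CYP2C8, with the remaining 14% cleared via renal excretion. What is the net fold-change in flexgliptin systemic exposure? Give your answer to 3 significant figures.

2.65

CYP2C19: 0.56 × 0.3 = 0.168
CYP2C8: 0.3 × 0.23 = 0.069
Other: 0.14 (unchanged)
New clearance relative to baseline: 0.168 + 0.069 + 0.14 = 0.377.
Net systemic exposure ratio = 1 / 0.377 = 2.65.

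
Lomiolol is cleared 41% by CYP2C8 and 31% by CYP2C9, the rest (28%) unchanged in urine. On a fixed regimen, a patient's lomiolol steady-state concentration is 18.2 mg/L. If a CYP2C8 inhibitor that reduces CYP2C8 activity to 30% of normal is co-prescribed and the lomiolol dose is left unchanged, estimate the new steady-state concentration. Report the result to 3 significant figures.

25.5 mg/L

The CYP2C8 pathway (41% of clearance) is reduced to 0.3× activity: 0.41 × 0.3 = 0.123.
CYP2C9 (31%) and the residual 28% are unaffected.
Relative clearance = 0.123 + 0.31 + 0.28 = 0.713.
New steady-state concentration = baseline ÷ relative clearance = 18.2 / 0.713 = 25.5 mg/L.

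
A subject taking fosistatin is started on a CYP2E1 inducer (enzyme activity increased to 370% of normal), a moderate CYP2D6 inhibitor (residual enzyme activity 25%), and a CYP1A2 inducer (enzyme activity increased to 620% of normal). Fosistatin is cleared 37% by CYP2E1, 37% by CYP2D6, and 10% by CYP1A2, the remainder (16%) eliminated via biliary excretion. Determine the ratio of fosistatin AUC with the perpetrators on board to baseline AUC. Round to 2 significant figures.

0.45

The CYP2E1 pathway (37% of clearance) increases to 3.7× activity: 0.37 × 3.7 = 1.369.
The CYP2D6 pathway (37% of clearance) is reduced to 0.25× activity: 0.37 × 0.25 = 0.0925.
The CYP1A2 pathway (10% of clearance) increases to 6.2× activity: 0.1 × 6.2 = 0.62.
The remaining 16% of clearance is unaffected.
CL_new/CL_old = 1.369 + 0.0925 + 0.62 + 0.16 = 2.2415.
Because AUC varies inversely with clearance, the combined effect is 1 / 2.2415 = 0.45.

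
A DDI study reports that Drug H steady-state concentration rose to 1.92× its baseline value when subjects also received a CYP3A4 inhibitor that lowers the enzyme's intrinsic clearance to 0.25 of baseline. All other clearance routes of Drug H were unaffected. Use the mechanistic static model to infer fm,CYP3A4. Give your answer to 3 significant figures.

0.639

CL'/CL = 1 / 1.92 = 0.5208
0.25·fm + (1 − fm) = 0.5208
fm = (0.5208 − 1) / (0.25 − 1) = 0.639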